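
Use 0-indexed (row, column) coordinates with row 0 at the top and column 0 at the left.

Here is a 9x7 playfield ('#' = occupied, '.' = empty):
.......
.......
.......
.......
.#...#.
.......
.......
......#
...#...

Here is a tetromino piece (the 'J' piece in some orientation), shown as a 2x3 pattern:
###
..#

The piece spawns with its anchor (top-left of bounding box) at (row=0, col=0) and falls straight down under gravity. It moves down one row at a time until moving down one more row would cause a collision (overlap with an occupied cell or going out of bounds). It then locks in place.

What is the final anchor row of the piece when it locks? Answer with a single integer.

Spawn at (row=0, col=0). Try each row:
  row 0: fits
  row 1: fits
  row 2: fits
  row 3: fits
  row 4: blocked -> lock at row 3

Answer: 3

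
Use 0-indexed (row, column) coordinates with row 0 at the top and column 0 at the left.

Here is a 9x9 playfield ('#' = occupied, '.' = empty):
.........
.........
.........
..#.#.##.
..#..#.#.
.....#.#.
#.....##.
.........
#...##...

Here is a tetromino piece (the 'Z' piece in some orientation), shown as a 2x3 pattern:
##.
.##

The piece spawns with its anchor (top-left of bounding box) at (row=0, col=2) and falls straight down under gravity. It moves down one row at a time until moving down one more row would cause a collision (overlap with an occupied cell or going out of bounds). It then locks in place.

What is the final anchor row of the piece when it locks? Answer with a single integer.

Answer: 1

Derivation:
Spawn at (row=0, col=2). Try each row:
  row 0: fits
  row 1: fits
  row 2: blocked -> lock at row 1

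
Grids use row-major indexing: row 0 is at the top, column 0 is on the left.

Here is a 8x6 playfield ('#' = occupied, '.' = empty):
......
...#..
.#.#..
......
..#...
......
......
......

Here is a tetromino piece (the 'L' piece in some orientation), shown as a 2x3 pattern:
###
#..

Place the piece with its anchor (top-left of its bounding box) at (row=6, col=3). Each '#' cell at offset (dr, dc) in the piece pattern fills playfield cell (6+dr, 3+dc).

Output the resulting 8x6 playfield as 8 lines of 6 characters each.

Fill (6+0,3+0) = (6,3)
Fill (6+0,3+1) = (6,4)
Fill (6+0,3+2) = (6,5)
Fill (6+1,3+0) = (7,3)

Answer: ......
...#..
.#.#..
......
..#...
......
...###
...#..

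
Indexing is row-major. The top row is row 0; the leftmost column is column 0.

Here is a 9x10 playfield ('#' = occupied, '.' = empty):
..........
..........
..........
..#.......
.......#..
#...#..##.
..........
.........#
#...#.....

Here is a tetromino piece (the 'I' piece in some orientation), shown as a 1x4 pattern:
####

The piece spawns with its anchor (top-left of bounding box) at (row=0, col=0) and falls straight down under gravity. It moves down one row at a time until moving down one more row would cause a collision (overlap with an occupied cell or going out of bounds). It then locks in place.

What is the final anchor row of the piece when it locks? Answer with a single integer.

Spawn at (row=0, col=0). Try each row:
  row 0: fits
  row 1: fits
  row 2: fits
  row 3: blocked -> lock at row 2

Answer: 2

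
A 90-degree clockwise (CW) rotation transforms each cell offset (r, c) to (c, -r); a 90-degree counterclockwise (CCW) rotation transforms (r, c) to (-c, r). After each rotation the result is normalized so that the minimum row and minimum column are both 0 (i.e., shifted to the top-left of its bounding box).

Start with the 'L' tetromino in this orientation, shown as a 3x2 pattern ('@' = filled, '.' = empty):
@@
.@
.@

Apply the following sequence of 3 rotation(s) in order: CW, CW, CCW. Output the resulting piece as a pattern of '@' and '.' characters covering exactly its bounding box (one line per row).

Start:
@@
.@
.@
After rotation 1 (CW):
..@
@@@
After rotation 2 (CW):
@.
@.
@@
After rotation 3 (CCW):
..@
@@@

Answer: ..@
@@@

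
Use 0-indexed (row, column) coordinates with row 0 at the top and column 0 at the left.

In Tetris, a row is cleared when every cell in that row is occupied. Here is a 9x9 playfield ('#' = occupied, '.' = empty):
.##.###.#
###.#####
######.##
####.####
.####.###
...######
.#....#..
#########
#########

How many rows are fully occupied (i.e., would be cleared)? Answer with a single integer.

Check each row:
  row 0: 3 empty cells -> not full
  row 1: 1 empty cell -> not full
  row 2: 1 empty cell -> not full
  row 3: 1 empty cell -> not full
  row 4: 2 empty cells -> not full
  row 5: 3 empty cells -> not full
  row 6: 7 empty cells -> not full
  row 7: 0 empty cells -> FULL (clear)
  row 8: 0 empty cells -> FULL (clear)
Total rows cleared: 2

Answer: 2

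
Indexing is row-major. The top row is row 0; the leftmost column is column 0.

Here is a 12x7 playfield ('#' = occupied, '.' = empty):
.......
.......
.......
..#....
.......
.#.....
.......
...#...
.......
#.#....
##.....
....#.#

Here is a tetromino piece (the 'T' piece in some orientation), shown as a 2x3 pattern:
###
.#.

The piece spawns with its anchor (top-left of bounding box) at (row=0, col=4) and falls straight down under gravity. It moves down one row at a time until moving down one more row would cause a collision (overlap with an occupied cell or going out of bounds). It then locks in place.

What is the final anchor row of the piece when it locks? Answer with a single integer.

Answer: 10

Derivation:
Spawn at (row=0, col=4). Try each row:
  row 0: fits
  row 1: fits
  row 2: fits
  row 3: fits
  row 4: fits
  row 5: fits
  row 6: fits
  row 7: fits
  row 8: fits
  row 9: fits
  row 10: fits
  row 11: blocked -> lock at row 10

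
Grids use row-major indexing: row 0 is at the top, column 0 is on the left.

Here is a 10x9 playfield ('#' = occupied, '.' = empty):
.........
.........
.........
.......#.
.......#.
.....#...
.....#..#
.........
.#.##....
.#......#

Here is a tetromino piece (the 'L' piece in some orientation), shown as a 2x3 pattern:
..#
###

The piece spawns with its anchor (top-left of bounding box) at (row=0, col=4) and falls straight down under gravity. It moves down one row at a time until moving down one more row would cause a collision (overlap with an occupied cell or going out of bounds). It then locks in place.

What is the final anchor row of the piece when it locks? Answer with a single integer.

Spawn at (row=0, col=4). Try each row:
  row 0: fits
  row 1: fits
  row 2: fits
  row 3: fits
  row 4: blocked -> lock at row 3

Answer: 3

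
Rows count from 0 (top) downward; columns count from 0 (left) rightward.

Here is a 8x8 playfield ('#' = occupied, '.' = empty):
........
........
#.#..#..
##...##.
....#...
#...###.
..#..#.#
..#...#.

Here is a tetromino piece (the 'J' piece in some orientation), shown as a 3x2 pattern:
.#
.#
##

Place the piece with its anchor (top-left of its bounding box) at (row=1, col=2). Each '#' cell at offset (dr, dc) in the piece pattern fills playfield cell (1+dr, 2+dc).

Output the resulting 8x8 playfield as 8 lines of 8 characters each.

Answer: ........
...#....
#.##.#..
####.##.
....#...
#...###.
..#..#.#
..#...#.

Derivation:
Fill (1+0,2+1) = (1,3)
Fill (1+1,2+1) = (2,3)
Fill (1+2,2+0) = (3,2)
Fill (1+2,2+1) = (3,3)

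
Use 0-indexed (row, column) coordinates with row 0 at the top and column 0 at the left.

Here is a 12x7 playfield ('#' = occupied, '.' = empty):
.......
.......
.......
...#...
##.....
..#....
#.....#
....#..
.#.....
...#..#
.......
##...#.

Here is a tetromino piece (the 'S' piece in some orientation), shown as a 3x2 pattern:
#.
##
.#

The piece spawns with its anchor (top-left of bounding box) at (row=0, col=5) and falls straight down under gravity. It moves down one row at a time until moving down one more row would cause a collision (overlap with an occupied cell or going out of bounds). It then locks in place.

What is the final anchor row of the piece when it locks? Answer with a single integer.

Answer: 3

Derivation:
Spawn at (row=0, col=5). Try each row:
  row 0: fits
  row 1: fits
  row 2: fits
  row 3: fits
  row 4: blocked -> lock at row 3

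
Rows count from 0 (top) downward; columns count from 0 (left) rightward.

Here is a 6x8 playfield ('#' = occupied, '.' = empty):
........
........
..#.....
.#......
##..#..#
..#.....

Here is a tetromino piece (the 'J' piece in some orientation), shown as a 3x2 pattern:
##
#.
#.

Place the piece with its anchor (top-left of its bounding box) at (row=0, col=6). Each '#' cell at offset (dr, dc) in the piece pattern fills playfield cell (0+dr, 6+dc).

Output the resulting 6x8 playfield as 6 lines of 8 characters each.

Fill (0+0,6+0) = (0,6)
Fill (0+0,6+1) = (0,7)
Fill (0+1,6+0) = (1,6)
Fill (0+2,6+0) = (2,6)

Answer: ......##
......#.
..#...#.
.#......
##..#..#
..#.....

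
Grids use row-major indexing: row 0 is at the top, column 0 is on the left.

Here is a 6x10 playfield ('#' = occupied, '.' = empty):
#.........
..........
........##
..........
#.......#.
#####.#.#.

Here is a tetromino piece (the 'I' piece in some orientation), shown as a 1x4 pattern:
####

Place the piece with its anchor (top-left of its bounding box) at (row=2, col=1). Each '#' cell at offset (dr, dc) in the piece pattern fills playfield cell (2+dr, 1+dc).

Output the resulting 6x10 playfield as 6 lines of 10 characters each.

Answer: #.........
..........
.####...##
..........
#.......#.
#####.#.#.

Derivation:
Fill (2+0,1+0) = (2,1)
Fill (2+0,1+1) = (2,2)
Fill (2+0,1+2) = (2,3)
Fill (2+0,1+3) = (2,4)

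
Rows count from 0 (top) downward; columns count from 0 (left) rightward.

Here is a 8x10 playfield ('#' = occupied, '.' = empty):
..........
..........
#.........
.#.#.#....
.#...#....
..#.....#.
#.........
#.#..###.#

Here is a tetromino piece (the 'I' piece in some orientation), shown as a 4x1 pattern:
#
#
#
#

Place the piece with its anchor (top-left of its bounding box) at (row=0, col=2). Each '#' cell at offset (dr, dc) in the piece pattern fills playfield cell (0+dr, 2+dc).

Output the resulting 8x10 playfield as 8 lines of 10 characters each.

Answer: ..#.......
..#.......
#.#.......
.###.#....
.#...#....
..#.....#.
#.........
#.#..###.#

Derivation:
Fill (0+0,2+0) = (0,2)
Fill (0+1,2+0) = (1,2)
Fill (0+2,2+0) = (2,2)
Fill (0+3,2+0) = (3,2)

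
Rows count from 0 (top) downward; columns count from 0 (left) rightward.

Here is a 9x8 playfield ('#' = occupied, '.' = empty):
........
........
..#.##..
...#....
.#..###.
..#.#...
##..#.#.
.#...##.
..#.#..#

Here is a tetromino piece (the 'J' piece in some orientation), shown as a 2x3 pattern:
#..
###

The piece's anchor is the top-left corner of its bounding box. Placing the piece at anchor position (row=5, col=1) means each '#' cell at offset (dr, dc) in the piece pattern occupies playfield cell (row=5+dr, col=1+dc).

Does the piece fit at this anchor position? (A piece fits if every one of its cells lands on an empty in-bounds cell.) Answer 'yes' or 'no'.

Check each piece cell at anchor (5, 1):
  offset (0,0) -> (5,1): empty -> OK
  offset (1,0) -> (6,1): occupied ('#') -> FAIL
  offset (1,1) -> (6,2): empty -> OK
  offset (1,2) -> (6,3): empty -> OK
All cells valid: no

Answer: no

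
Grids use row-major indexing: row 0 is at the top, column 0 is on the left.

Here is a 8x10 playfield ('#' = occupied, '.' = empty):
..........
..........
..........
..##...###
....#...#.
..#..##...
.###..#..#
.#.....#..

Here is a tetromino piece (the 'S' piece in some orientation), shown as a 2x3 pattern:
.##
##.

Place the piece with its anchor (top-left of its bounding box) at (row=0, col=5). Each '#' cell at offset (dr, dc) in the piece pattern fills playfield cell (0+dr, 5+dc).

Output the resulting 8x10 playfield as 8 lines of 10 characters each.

Answer: ......##..
.....##...
..........
..##...###
....#...#.
..#..##...
.###..#..#
.#.....#..

Derivation:
Fill (0+0,5+1) = (0,6)
Fill (0+0,5+2) = (0,7)
Fill (0+1,5+0) = (1,5)
Fill (0+1,5+1) = (1,6)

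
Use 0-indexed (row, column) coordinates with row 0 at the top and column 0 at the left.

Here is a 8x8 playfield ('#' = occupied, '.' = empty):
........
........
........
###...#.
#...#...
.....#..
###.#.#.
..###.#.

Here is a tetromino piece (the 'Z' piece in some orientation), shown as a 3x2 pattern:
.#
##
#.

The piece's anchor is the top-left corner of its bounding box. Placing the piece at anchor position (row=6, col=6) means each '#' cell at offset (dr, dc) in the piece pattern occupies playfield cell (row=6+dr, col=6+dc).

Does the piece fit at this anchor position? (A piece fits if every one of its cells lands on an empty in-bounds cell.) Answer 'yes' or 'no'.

Check each piece cell at anchor (6, 6):
  offset (0,1) -> (6,7): empty -> OK
  offset (1,0) -> (7,6): occupied ('#') -> FAIL
  offset (1,1) -> (7,7): empty -> OK
  offset (2,0) -> (8,6): out of bounds -> FAIL
All cells valid: no

Answer: no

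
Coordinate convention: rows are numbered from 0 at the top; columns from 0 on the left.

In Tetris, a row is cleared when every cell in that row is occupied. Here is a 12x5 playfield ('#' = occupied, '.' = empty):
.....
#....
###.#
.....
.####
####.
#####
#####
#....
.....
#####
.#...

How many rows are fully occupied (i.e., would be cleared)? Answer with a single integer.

Check each row:
  row 0: 5 empty cells -> not full
  row 1: 4 empty cells -> not full
  row 2: 1 empty cell -> not full
  row 3: 5 empty cells -> not full
  row 4: 1 empty cell -> not full
  row 5: 1 empty cell -> not full
  row 6: 0 empty cells -> FULL (clear)
  row 7: 0 empty cells -> FULL (clear)
  row 8: 4 empty cells -> not full
  row 9: 5 empty cells -> not full
  row 10: 0 empty cells -> FULL (clear)
  row 11: 4 empty cells -> not full
Total rows cleared: 3

Answer: 3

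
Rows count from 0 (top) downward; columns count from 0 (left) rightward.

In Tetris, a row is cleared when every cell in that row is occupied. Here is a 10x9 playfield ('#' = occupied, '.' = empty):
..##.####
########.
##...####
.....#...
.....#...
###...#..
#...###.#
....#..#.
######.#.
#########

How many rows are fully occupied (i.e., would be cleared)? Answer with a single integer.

Check each row:
  row 0: 3 empty cells -> not full
  row 1: 1 empty cell -> not full
  row 2: 3 empty cells -> not full
  row 3: 8 empty cells -> not full
  row 4: 8 empty cells -> not full
  row 5: 5 empty cells -> not full
  row 6: 4 empty cells -> not full
  row 7: 7 empty cells -> not full
  row 8: 2 empty cells -> not full
  row 9: 0 empty cells -> FULL (clear)
Total rows cleared: 1

Answer: 1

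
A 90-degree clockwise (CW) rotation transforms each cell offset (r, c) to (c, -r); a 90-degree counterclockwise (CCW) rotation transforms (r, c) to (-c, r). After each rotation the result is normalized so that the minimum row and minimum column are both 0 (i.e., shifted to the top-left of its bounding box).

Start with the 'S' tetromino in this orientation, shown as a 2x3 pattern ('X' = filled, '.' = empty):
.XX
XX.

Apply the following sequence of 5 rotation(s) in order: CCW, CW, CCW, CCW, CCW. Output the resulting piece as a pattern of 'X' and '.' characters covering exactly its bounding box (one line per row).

Answer: X.
XX
.X

Derivation:
Start:
.XX
XX.
After rotation 1 (CCW):
X.
XX
.X
After rotation 2 (CW):
.XX
XX.
After rotation 3 (CCW):
X.
XX
.X
After rotation 4 (CCW):
.XX
XX.
After rotation 5 (CCW):
X.
XX
.X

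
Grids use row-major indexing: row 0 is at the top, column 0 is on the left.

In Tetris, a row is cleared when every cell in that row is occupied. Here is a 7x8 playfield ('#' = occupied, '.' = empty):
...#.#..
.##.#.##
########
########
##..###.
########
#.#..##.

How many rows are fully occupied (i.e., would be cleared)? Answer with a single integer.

Check each row:
  row 0: 6 empty cells -> not full
  row 1: 3 empty cells -> not full
  row 2: 0 empty cells -> FULL (clear)
  row 3: 0 empty cells -> FULL (clear)
  row 4: 3 empty cells -> not full
  row 5: 0 empty cells -> FULL (clear)
  row 6: 4 empty cells -> not full
Total rows cleared: 3

Answer: 3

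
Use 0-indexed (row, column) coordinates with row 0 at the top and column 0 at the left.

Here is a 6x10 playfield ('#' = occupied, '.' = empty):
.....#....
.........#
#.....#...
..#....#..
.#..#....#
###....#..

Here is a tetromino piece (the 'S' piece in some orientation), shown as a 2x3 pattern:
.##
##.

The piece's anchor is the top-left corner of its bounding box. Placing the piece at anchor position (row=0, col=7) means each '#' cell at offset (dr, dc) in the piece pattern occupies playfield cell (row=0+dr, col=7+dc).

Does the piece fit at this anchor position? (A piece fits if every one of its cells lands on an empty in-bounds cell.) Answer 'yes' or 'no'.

Check each piece cell at anchor (0, 7):
  offset (0,1) -> (0,8): empty -> OK
  offset (0,2) -> (0,9): empty -> OK
  offset (1,0) -> (1,7): empty -> OK
  offset (1,1) -> (1,8): empty -> OK
All cells valid: yes

Answer: yes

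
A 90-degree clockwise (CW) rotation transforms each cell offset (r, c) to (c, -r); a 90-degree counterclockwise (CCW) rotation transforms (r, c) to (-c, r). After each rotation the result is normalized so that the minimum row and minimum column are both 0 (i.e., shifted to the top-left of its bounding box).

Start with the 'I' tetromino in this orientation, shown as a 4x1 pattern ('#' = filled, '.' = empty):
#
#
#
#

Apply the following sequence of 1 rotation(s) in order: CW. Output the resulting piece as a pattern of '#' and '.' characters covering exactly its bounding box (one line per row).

Start:
#
#
#
#
After rotation 1 (CW):
####

Answer: ####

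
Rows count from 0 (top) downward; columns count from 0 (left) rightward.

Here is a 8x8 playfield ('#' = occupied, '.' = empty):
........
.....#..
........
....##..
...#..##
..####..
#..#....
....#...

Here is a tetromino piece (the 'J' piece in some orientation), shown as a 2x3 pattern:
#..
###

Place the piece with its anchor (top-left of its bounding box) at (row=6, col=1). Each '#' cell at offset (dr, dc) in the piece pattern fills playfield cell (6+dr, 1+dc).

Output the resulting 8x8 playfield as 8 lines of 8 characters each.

Answer: ........
.....#..
........
....##..
...#..##
..####..
##.#....
.####...

Derivation:
Fill (6+0,1+0) = (6,1)
Fill (6+1,1+0) = (7,1)
Fill (6+1,1+1) = (7,2)
Fill (6+1,1+2) = (7,3)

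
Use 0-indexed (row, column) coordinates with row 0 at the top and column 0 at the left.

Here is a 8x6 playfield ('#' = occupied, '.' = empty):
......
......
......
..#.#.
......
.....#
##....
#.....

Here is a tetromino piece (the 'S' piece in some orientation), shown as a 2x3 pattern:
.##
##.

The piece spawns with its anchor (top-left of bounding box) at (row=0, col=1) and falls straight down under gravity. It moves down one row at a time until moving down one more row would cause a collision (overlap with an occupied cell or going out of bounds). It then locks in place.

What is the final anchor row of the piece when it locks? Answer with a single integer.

Spawn at (row=0, col=1). Try each row:
  row 0: fits
  row 1: fits
  row 2: blocked -> lock at row 1

Answer: 1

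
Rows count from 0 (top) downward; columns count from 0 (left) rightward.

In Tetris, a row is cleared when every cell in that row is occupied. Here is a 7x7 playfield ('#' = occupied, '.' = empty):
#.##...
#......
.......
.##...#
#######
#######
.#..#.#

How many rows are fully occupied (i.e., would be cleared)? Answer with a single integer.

Answer: 2

Derivation:
Check each row:
  row 0: 4 empty cells -> not full
  row 1: 6 empty cells -> not full
  row 2: 7 empty cells -> not full
  row 3: 4 empty cells -> not full
  row 4: 0 empty cells -> FULL (clear)
  row 5: 0 empty cells -> FULL (clear)
  row 6: 4 empty cells -> not full
Total rows cleared: 2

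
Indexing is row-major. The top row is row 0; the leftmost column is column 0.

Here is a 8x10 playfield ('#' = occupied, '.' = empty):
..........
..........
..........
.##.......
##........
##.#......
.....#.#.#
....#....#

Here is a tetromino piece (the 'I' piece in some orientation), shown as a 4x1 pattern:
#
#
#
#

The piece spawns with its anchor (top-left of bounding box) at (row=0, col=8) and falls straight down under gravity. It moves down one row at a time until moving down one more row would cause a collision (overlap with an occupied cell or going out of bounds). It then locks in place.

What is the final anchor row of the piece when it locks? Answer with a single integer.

Answer: 4

Derivation:
Spawn at (row=0, col=8). Try each row:
  row 0: fits
  row 1: fits
  row 2: fits
  row 3: fits
  row 4: fits
  row 5: blocked -> lock at row 4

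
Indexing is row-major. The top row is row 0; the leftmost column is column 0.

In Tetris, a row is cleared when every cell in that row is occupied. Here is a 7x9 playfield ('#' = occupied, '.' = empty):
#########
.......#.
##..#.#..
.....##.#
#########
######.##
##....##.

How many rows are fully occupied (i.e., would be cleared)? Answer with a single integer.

Answer: 2

Derivation:
Check each row:
  row 0: 0 empty cells -> FULL (clear)
  row 1: 8 empty cells -> not full
  row 2: 5 empty cells -> not full
  row 3: 6 empty cells -> not full
  row 4: 0 empty cells -> FULL (clear)
  row 5: 1 empty cell -> not full
  row 6: 5 empty cells -> not full
Total rows cleared: 2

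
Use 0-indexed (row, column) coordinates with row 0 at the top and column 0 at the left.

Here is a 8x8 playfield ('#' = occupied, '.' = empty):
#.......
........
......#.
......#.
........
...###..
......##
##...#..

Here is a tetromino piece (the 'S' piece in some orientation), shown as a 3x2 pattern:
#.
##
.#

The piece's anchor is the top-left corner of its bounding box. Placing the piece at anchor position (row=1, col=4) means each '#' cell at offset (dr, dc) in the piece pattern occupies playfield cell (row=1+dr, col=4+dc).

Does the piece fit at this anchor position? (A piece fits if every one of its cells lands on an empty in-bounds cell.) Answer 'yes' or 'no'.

Answer: yes

Derivation:
Check each piece cell at anchor (1, 4):
  offset (0,0) -> (1,4): empty -> OK
  offset (1,0) -> (2,4): empty -> OK
  offset (1,1) -> (2,5): empty -> OK
  offset (2,1) -> (3,5): empty -> OK
All cells valid: yes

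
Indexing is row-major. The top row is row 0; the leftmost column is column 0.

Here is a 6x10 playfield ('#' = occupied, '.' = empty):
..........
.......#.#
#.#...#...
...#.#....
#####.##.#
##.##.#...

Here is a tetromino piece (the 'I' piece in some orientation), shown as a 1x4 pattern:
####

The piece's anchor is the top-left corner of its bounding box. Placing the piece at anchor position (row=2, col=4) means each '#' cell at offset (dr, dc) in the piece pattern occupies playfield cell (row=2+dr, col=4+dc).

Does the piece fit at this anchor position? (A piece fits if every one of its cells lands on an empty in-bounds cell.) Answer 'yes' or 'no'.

Answer: no

Derivation:
Check each piece cell at anchor (2, 4):
  offset (0,0) -> (2,4): empty -> OK
  offset (0,1) -> (2,5): empty -> OK
  offset (0,2) -> (2,6): occupied ('#') -> FAIL
  offset (0,3) -> (2,7): empty -> OK
All cells valid: no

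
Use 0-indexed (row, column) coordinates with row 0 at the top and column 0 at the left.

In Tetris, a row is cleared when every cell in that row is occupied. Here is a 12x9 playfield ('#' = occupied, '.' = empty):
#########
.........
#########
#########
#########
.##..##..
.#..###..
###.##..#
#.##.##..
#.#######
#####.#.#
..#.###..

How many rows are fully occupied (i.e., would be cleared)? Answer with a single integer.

Check each row:
  row 0: 0 empty cells -> FULL (clear)
  row 1: 9 empty cells -> not full
  row 2: 0 empty cells -> FULL (clear)
  row 3: 0 empty cells -> FULL (clear)
  row 4: 0 empty cells -> FULL (clear)
  row 5: 5 empty cells -> not full
  row 6: 5 empty cells -> not full
  row 7: 3 empty cells -> not full
  row 8: 4 empty cells -> not full
  row 9: 1 empty cell -> not full
  row 10: 2 empty cells -> not full
  row 11: 5 empty cells -> not full
Total rows cleared: 4

Answer: 4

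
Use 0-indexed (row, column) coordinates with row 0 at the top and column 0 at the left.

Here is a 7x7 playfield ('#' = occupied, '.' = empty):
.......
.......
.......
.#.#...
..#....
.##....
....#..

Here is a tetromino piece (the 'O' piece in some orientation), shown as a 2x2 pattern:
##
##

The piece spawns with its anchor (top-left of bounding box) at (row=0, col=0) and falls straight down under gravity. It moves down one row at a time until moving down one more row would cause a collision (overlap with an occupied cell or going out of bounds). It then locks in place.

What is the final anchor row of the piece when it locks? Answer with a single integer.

Spawn at (row=0, col=0). Try each row:
  row 0: fits
  row 1: fits
  row 2: blocked -> lock at row 1

Answer: 1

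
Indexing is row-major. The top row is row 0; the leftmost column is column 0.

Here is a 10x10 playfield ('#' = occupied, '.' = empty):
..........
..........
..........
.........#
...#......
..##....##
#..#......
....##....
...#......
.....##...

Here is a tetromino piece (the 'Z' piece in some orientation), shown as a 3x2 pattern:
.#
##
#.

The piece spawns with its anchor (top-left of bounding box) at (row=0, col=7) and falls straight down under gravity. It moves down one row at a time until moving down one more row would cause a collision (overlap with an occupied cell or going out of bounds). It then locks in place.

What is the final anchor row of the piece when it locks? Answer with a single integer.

Answer: 3

Derivation:
Spawn at (row=0, col=7). Try each row:
  row 0: fits
  row 1: fits
  row 2: fits
  row 3: fits
  row 4: blocked -> lock at row 3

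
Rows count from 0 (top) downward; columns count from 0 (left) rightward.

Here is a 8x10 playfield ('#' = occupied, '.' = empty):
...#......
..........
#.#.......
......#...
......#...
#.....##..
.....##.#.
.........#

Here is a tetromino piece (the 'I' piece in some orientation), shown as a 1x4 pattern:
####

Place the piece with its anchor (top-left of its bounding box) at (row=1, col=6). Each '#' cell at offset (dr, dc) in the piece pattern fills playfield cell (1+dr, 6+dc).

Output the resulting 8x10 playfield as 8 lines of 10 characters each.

Answer: ...#......
......####
#.#.......
......#...
......#...
#.....##..
.....##.#.
.........#

Derivation:
Fill (1+0,6+0) = (1,6)
Fill (1+0,6+1) = (1,7)
Fill (1+0,6+2) = (1,8)
Fill (1+0,6+3) = (1,9)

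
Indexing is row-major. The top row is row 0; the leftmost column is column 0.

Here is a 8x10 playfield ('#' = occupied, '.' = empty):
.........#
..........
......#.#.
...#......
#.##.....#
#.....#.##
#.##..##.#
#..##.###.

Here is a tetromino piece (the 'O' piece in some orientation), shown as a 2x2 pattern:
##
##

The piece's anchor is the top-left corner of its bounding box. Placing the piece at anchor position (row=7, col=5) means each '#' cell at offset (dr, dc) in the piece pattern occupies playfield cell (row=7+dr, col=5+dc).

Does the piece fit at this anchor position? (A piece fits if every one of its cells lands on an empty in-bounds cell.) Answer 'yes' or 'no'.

Answer: no

Derivation:
Check each piece cell at anchor (7, 5):
  offset (0,0) -> (7,5): empty -> OK
  offset (0,1) -> (7,6): occupied ('#') -> FAIL
  offset (1,0) -> (8,5): out of bounds -> FAIL
  offset (1,1) -> (8,6): out of bounds -> FAIL
All cells valid: no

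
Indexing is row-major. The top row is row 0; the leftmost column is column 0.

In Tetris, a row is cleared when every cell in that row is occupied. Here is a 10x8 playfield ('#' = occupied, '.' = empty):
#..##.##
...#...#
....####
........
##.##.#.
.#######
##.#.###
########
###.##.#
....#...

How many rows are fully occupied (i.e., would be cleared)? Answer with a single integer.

Answer: 1

Derivation:
Check each row:
  row 0: 3 empty cells -> not full
  row 1: 6 empty cells -> not full
  row 2: 4 empty cells -> not full
  row 3: 8 empty cells -> not full
  row 4: 3 empty cells -> not full
  row 5: 1 empty cell -> not full
  row 6: 2 empty cells -> not full
  row 7: 0 empty cells -> FULL (clear)
  row 8: 2 empty cells -> not full
  row 9: 7 empty cells -> not full
Total rows cleared: 1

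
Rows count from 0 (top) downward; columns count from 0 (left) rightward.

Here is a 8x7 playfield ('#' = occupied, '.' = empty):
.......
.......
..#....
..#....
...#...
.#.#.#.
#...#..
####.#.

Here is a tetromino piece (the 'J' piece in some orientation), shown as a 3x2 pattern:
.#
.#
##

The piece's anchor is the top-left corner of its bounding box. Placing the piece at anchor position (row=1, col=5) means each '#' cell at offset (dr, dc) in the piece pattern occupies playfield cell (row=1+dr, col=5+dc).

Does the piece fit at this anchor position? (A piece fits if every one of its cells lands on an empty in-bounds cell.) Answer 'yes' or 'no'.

Answer: yes

Derivation:
Check each piece cell at anchor (1, 5):
  offset (0,1) -> (1,6): empty -> OK
  offset (1,1) -> (2,6): empty -> OK
  offset (2,0) -> (3,5): empty -> OK
  offset (2,1) -> (3,6): empty -> OK
All cells valid: yes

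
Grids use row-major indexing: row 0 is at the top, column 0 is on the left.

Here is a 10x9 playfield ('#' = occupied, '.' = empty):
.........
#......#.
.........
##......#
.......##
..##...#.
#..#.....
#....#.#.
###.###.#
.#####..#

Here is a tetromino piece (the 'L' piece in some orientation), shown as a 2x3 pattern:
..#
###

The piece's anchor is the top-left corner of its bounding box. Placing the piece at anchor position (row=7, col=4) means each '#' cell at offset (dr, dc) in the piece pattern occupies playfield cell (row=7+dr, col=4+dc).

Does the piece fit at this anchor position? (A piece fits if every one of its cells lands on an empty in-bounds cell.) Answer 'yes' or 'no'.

Check each piece cell at anchor (7, 4):
  offset (0,2) -> (7,6): empty -> OK
  offset (1,0) -> (8,4): occupied ('#') -> FAIL
  offset (1,1) -> (8,5): occupied ('#') -> FAIL
  offset (1,2) -> (8,6): occupied ('#') -> FAIL
All cells valid: no

Answer: no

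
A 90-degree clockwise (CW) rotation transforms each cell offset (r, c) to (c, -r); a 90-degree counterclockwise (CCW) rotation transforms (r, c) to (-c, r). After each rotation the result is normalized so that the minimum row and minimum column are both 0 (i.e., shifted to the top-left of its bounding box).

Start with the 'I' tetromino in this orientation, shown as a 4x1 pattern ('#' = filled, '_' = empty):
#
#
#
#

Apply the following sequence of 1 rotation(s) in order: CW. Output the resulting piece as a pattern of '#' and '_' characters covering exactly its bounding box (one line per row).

Start:
#
#
#
#
After rotation 1 (CW):
####

Answer: ####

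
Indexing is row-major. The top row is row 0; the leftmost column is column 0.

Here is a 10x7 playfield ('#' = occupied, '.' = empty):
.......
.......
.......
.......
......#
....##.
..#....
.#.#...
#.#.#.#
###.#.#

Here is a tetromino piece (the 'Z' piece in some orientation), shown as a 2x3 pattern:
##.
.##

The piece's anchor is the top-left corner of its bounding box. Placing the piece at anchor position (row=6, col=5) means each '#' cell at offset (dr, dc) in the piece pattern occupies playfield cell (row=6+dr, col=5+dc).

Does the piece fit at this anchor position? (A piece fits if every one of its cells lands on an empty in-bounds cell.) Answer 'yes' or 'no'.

Answer: no

Derivation:
Check each piece cell at anchor (6, 5):
  offset (0,0) -> (6,5): empty -> OK
  offset (0,1) -> (6,6): empty -> OK
  offset (1,1) -> (7,6): empty -> OK
  offset (1,2) -> (7,7): out of bounds -> FAIL
All cells valid: no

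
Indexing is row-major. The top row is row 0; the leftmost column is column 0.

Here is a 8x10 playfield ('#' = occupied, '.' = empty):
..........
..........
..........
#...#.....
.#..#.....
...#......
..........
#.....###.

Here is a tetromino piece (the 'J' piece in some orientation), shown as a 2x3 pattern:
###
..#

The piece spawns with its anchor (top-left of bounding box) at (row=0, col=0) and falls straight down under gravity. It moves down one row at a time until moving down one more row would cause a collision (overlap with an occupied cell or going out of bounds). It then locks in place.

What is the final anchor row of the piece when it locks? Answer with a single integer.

Spawn at (row=0, col=0). Try each row:
  row 0: fits
  row 1: fits
  row 2: fits
  row 3: blocked -> lock at row 2

Answer: 2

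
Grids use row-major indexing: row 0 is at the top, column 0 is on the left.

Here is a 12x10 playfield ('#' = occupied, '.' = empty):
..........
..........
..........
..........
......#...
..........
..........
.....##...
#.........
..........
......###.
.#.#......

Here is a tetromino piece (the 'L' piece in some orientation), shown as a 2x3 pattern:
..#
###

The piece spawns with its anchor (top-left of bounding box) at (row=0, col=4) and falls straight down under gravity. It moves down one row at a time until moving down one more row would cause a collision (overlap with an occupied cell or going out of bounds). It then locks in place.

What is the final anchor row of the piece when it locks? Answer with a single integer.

Answer: 2

Derivation:
Spawn at (row=0, col=4). Try each row:
  row 0: fits
  row 1: fits
  row 2: fits
  row 3: blocked -> lock at row 2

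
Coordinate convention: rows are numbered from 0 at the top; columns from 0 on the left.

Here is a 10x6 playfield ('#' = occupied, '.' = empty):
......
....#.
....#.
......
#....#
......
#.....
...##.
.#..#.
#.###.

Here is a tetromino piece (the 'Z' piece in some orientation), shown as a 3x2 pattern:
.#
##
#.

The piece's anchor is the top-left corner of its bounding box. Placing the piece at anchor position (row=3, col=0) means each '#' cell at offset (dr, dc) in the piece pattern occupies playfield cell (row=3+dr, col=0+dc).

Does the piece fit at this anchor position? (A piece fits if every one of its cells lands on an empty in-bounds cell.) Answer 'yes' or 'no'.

Check each piece cell at anchor (3, 0):
  offset (0,1) -> (3,1): empty -> OK
  offset (1,0) -> (4,0): occupied ('#') -> FAIL
  offset (1,1) -> (4,1): empty -> OK
  offset (2,0) -> (5,0): empty -> OK
All cells valid: no

Answer: no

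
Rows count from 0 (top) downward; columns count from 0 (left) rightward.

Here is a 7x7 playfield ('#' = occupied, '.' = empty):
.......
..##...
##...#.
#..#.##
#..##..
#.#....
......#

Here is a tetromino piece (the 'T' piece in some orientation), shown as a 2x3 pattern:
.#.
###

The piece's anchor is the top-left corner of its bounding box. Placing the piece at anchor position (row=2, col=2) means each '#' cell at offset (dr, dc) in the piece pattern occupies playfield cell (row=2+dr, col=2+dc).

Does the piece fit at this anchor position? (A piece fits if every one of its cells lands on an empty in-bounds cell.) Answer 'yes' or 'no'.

Answer: no

Derivation:
Check each piece cell at anchor (2, 2):
  offset (0,1) -> (2,3): empty -> OK
  offset (1,0) -> (3,2): empty -> OK
  offset (1,1) -> (3,3): occupied ('#') -> FAIL
  offset (1,2) -> (3,4): empty -> OK
All cells valid: no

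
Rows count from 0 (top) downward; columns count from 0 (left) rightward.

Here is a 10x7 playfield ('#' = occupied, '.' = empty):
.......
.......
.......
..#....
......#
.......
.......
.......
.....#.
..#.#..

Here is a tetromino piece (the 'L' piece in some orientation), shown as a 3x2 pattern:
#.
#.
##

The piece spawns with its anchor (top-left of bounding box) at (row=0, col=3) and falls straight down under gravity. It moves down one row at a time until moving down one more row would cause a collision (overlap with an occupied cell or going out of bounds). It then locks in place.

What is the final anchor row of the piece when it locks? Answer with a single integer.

Spawn at (row=0, col=3). Try each row:
  row 0: fits
  row 1: fits
  row 2: fits
  row 3: fits
  row 4: fits
  row 5: fits
  row 6: fits
  row 7: blocked -> lock at row 6

Answer: 6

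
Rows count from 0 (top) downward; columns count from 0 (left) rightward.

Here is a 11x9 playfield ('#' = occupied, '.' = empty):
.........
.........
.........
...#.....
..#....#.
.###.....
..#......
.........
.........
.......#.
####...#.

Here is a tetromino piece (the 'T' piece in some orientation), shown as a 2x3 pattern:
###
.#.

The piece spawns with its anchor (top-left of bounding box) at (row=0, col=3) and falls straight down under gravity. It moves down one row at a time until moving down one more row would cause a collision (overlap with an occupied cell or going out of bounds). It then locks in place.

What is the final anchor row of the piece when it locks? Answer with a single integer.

Spawn at (row=0, col=3). Try each row:
  row 0: fits
  row 1: fits
  row 2: fits
  row 3: blocked -> lock at row 2

Answer: 2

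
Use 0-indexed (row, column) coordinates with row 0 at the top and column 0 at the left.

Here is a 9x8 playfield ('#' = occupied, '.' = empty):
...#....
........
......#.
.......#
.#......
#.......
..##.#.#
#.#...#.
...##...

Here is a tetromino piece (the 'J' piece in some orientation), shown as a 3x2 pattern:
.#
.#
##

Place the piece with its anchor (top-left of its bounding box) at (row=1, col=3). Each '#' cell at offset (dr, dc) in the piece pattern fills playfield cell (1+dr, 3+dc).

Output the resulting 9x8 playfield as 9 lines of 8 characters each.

Fill (1+0,3+1) = (1,4)
Fill (1+1,3+1) = (2,4)
Fill (1+2,3+0) = (3,3)
Fill (1+2,3+1) = (3,4)

Answer: ...#....
....#...
....#.#.
...##..#
.#......
#.......
..##.#.#
#.#...#.
...##...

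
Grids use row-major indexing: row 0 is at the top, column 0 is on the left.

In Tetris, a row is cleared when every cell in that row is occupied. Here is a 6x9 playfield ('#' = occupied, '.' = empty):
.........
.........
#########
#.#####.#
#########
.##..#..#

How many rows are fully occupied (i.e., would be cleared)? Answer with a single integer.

Answer: 2

Derivation:
Check each row:
  row 0: 9 empty cells -> not full
  row 1: 9 empty cells -> not full
  row 2: 0 empty cells -> FULL (clear)
  row 3: 2 empty cells -> not full
  row 4: 0 empty cells -> FULL (clear)
  row 5: 5 empty cells -> not full
Total rows cleared: 2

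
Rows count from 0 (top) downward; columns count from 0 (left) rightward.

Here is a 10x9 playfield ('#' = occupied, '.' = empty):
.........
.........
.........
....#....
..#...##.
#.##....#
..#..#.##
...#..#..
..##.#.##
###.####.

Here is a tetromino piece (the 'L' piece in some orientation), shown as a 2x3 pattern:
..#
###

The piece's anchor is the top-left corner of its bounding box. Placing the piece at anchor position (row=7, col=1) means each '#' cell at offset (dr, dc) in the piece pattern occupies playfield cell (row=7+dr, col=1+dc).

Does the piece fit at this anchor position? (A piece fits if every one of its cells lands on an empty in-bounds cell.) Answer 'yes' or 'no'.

Answer: no

Derivation:
Check each piece cell at anchor (7, 1):
  offset (0,2) -> (7,3): occupied ('#') -> FAIL
  offset (1,0) -> (8,1): empty -> OK
  offset (1,1) -> (8,2): occupied ('#') -> FAIL
  offset (1,2) -> (8,3): occupied ('#') -> FAIL
All cells valid: no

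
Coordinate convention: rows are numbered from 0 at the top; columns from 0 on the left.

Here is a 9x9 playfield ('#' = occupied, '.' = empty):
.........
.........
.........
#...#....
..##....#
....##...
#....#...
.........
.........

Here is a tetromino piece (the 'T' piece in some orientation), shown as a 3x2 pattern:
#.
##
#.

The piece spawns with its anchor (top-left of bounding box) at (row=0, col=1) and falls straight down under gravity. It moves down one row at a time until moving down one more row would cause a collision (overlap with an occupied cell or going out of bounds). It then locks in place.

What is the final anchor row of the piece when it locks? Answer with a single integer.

Spawn at (row=0, col=1). Try each row:
  row 0: fits
  row 1: fits
  row 2: fits
  row 3: blocked -> lock at row 2

Answer: 2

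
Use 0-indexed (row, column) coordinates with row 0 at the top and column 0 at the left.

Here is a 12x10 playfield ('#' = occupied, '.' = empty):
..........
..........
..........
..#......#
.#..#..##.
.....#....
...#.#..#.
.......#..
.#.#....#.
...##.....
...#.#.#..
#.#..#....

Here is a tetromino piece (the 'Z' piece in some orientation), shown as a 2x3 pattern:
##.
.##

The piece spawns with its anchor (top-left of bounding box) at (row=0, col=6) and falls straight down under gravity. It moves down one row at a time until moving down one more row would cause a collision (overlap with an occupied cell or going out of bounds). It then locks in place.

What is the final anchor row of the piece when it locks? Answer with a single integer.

Spawn at (row=0, col=6). Try each row:
  row 0: fits
  row 1: fits
  row 2: fits
  row 3: blocked -> lock at row 2

Answer: 2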